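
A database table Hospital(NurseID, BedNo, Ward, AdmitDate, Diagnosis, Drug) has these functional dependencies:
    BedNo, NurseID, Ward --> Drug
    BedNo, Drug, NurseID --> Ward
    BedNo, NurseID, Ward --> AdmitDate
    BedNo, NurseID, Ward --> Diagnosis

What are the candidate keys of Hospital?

No FD produces {BedNo, NurseID}, so they must be in every candidate key.
{BedNo, Drug, NurseID} is a candidate key since {BedNo, Drug, NurseID}⁺ = {AdmitDate, BedNo, Diagnosis, Drug, NurseID, Ward} covers every attribute.
{BedNo, NurseID, Ward} is a candidate key since {BedNo, NurseID, Ward}⁺ = {AdmitDate, BedNo, Diagnosis, Drug, NurseID, Ward} covers every attribute.
These are minimal and exhaustive — every other superkey contains one of them.

{BedNo, Drug, NurseID}, {BedNo, NurseID, Ward}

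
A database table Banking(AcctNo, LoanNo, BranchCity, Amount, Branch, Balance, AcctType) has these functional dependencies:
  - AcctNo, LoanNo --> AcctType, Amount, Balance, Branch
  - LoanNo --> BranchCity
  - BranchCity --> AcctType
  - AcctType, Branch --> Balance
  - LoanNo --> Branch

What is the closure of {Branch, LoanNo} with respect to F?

Start with {Branch, LoanNo}.
LoanNo --> BranchCity applies; add {BranchCity} → now {Branch, BranchCity, LoanNo}.
BranchCity --> AcctType applies; add {AcctType} → now {AcctType, Branch, BranchCity, LoanNo}.
AcctType, Branch --> Balance applies; add {Balance} → now {AcctType, Balance, Branch, BranchCity, LoanNo}.
No further FD applies.

{AcctType, Balance, Branch, BranchCity, LoanNo}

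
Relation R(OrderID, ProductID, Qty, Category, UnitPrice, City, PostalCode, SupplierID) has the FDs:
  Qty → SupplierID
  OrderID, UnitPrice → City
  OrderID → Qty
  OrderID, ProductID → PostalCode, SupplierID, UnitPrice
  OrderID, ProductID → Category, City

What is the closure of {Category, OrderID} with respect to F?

{Category, OrderID, Qty, SupplierID}

Start with {Category, OrderID}.
OrderID → Qty applies; add {Qty} → now {Category, OrderID, Qty}.
Qty → SupplierID applies; add {SupplierID} → now {Category, OrderID, Qty, SupplierID}.
No further FD applies.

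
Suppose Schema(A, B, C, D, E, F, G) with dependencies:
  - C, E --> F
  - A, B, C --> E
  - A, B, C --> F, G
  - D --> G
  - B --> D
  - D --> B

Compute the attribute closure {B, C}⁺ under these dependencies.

{B, C, D, G}

Start with {B, C}.
B --> D applies; add {D} → now {B, C, D}.
D --> G applies; add {G} → now {B, C, D, G}.
No further FD applies.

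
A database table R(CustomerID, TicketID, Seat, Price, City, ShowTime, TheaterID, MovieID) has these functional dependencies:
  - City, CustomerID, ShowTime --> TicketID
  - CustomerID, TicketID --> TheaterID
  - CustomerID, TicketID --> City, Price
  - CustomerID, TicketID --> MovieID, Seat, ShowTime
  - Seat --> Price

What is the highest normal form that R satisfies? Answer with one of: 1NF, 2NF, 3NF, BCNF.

Candidate keys: {City, CustomerID, ShowTime}, {CustomerID, TicketID}. Prime attributes: {City, CustomerID, ShowTime, TicketID}.
Seat --> Price breaks BCNF: {Seat}⁺ = {Price, Seat}, so {Seat} is not a superkey.
Seat --> Price has non-prime {Price} on the right and a non-superkey on the left, so 3NF fails.
No non-prime attribute depends on a proper subset of any candidate key, so 2NF holds.

2NF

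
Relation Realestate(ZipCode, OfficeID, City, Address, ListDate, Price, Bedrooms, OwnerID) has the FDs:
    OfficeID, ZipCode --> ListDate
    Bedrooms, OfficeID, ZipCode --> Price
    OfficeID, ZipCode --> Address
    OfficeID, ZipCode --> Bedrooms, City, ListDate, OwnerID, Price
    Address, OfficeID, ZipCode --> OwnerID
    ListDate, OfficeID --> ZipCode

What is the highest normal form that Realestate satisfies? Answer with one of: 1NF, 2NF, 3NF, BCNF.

Candidate keys: {ListDate, OfficeID}, {OfficeID, ZipCode}. Prime attributes: {ListDate, OfficeID, ZipCode}.
Every FD has a superkey on the left, so the relation is in BCNF.

BCNF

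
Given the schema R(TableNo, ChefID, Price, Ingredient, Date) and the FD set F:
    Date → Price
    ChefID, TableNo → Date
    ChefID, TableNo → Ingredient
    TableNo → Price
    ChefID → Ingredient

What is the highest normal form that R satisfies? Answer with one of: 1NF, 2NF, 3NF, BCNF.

1NF

Candidate key: {ChefID, TableNo}. Prime attributes: {ChefID, TableNo}.
For Date → Price we have {Date}⁺ = {Date, Price}; {Date} is not a superkey, so BCNF fails.
Date → Price has non-prime {Price} on the right and a non-superkey on the left, so 3NF fails.
Since {ChefID} ⊂ {ChefID, TableNo} and {ChefID}⁺ ⊇ {Ingredient} with {Ingredient} non-prime, there is a partial dependency; 2NF fails.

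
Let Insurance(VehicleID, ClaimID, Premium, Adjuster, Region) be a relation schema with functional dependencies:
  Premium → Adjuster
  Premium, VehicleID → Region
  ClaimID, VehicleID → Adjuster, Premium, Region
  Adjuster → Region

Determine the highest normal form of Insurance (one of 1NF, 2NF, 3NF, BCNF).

Candidate key: {ClaimID, VehicleID}. Prime attributes: {ClaimID, VehicleID}.
Premium → Adjuster: {Premium}⁺ = {Adjuster, Premium, Region}, which is not all of the attributes, so the left side is not a superkey — BCNF is violated.
Premium → Adjuster determines the non-prime attribute {Adjuster} from a non-superkey — 3NF is violated.
No proper subset of a key has a non-prime attribute in its closure, so there is no partial dependency; 2NF holds.

2NF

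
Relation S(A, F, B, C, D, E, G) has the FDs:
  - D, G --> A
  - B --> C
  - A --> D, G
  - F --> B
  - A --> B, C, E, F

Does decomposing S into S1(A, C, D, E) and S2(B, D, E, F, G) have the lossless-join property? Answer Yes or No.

No

S1 ∩ S2 = {D, E}; its closure under F is {D, E}.
Neither S1 nor S2 is contained in that closure, so the decomposition is lossy.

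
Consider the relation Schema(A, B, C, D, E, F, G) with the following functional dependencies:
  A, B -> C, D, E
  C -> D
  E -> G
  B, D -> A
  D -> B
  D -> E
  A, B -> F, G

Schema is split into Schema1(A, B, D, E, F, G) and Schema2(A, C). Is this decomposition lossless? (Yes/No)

Schema1 ∩ Schema2 = {A}; its closure under F is {A}.
Neither Schema1 nor Schema2 is contained in that closure, so the decomposition is lossy.

No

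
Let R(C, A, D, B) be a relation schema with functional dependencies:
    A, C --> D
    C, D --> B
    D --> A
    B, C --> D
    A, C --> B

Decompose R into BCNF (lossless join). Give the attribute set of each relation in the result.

Candidate keys of the original relation: {A, C}, {B, C}, {C, D}.
Within {A, B, C, D}: {D}⁺ ∩ {A, B, C, D} = {A, D}, not the whole set, so D --> A violates BCNF; decompose into {A, D} and {B, C, D}.
{A, D} has no BCNF violation.
{B, C, D} has no BCNF violation.

{A, D}; {B, C, D}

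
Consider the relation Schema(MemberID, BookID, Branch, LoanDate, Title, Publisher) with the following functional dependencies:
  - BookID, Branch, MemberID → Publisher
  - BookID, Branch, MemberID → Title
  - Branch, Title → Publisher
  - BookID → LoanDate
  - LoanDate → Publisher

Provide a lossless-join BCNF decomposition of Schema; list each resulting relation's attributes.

{BookID, Branch, MemberID, Title}; {BookID, LoanDate}; {Branch, Publisher, Title}

Candidate key of the original relation: {BookID, Branch, MemberID}.
In {BookID, Branch, LoanDate, MemberID, Publisher, Title}, {Branch, Title} is not a superkey ({Branch, Title}⁺ restricted to this set is {Branch, Publisher, Title}), so split on Branch, Title → Publisher into {Branch, Publisher, Title} and {BookID, Branch, LoanDate, MemberID, Title}.
{Branch, Publisher, Title}: every determinant is a superkey — BCNF.
In {BookID, Branch, LoanDate, MemberID, Title}, {BookID} is not a superkey ({BookID}⁺ restricted to this set is {BookID, LoanDate}), so split on BookID → LoanDate into {BookID, LoanDate} and {BookID, Branch, MemberID, Title}.
{BookID, LoanDate}: every determinant is a superkey — BCNF.
{BookID, Branch, MemberID, Title}: every determinant is a superkey — BCNF.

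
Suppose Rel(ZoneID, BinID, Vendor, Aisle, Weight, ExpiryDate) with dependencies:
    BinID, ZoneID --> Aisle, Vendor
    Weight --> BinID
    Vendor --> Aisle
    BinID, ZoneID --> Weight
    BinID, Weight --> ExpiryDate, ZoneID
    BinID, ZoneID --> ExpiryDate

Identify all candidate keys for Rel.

{BinID, ZoneID}, {Weight}

{Weight} is a candidate key since {Weight}⁺ = {Aisle, BinID, ExpiryDate, Vendor, Weight, ZoneID} covers every attribute.
{BinID, ZoneID} is a candidate key since {BinID, ZoneID}⁺ = {Aisle, BinID, ExpiryDate, Vendor, Weight, ZoneID} covers every attribute.
No proper subset of any of these is a key, and no other minimal superkey exists.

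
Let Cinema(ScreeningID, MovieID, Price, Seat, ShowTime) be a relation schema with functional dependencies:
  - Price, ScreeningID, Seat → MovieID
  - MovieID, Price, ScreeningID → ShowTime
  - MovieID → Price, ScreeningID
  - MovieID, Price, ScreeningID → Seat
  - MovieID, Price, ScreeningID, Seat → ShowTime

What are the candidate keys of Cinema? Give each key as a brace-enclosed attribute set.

{MovieID}, {Price, ScreeningID, Seat}

{MovieID}⁺ = {MovieID, Price, ScreeningID, Seat, ShowTime} — all of the relation — so {MovieID} is a candidate key.
{Price, ScreeningID, Seat}⁺ = {MovieID, Price, ScreeningID, Seat, ShowTime} — all of the relation — so {Price, ScreeningID, Seat} is a candidate key.
No proper subset of any of these is a key, and no other minimal superkey exists.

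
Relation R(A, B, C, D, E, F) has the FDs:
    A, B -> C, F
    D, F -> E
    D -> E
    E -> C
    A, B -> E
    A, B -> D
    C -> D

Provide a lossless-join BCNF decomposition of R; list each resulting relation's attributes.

{A, B, D, F}; {C, D, E}

Candidate key of the original relation: {A, B}.
Within {A, B, C, D, E, F}: {D, F}⁺ ∩ {A, B, C, D, E, F} = {C, D, E, F}, not the whole set, so D, F -> C, E violates BCNF; decompose into {C, D, E, F} and {A, B, D, F}.
Within {C, D, E, F}: {D}⁺ ∩ {C, D, E, F} = {C, D, E}, not the whole set, so D -> C, E violates BCNF; decompose into {C, D, E} and {D, F}.
{C, D, E}: every determinant is a superkey — BCNF.
{D, F}: every determinant is a superkey — BCNF.
{A, B, D, F}: every determinant is a superkey — BCNF.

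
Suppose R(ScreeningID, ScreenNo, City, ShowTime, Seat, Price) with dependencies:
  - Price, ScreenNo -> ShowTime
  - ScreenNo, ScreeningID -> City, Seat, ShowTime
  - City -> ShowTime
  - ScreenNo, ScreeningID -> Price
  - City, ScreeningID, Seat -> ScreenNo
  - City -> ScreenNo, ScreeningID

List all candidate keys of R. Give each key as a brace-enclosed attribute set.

Closure of {City} is {City, Price, ScreenNo, ScreeningID, Seat, ShowTime}, the whole schema; {City} is a candidate key.
Closure of {ScreenNo, ScreeningID} is {City, Price, ScreenNo, ScreeningID, Seat, ShowTime}, the whole schema; {ScreenNo, ScreeningID} is a candidate key.
These are minimal and exhaustive — every other superkey contains one of them.

{City}, {ScreenNo, ScreeningID}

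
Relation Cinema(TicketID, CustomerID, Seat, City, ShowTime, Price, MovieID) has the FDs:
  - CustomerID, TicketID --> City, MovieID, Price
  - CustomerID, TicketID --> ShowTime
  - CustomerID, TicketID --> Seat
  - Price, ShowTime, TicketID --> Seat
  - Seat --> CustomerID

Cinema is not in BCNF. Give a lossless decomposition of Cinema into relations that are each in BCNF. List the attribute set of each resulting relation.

Candidate keys of the original relation: {CustomerID, TicketID}, {Price, ShowTime, TicketID}, {Seat, TicketID}.
Within {City, CustomerID, MovieID, Price, Seat, ShowTime, TicketID}: {Seat}⁺ ∩ {City, CustomerID, MovieID, Price, Seat, ShowTime, TicketID} = {CustomerID, Seat}, not the whole set, so Seat --> CustomerID violates BCNF; decompose into {CustomerID, Seat} and {City, MovieID, Price, Seat, ShowTime, TicketID}.
{CustomerID, Seat} has no BCNF violation.
{City, MovieID, Price, Seat, ShowTime, TicketID} has no BCNF violation.

{City, MovieID, Price, Seat, ShowTime, TicketID}; {CustomerID, Seat}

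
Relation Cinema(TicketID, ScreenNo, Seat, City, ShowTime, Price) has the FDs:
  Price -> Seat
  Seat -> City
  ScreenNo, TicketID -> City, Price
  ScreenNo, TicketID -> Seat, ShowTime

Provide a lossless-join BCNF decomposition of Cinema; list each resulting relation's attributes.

Candidate key of the original relation: {ScreenNo, TicketID}.
{City, Price, ScreenNo, Seat, ShowTime, TicketID}: {Price} determines {City, Price, Seat} here but is not a superkey — split on Price -> City, Seat, giving {City, Price, Seat} and {Price, ScreenNo, ShowTime, TicketID}.
{City, Price, Seat}: {Seat} determines {City, Seat} here but is not a superkey — split on Seat -> City, giving {City, Seat} and {Price, Seat}.
{City, Seat} is in BCNF.
{Price, Seat} is in BCNF.
{Price, ScreenNo, ShowTime, TicketID} is in BCNF.

{City, Seat}; {Price, ScreenNo, ShowTime, TicketID}; {Price, Seat}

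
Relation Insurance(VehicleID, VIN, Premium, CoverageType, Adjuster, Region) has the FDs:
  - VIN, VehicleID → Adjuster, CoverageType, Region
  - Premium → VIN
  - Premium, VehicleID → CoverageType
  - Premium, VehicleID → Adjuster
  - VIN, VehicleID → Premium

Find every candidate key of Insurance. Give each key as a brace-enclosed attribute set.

{Premium, VehicleID}, {VIN, VehicleID}

{VehicleID} never appears on the right of any FD, so every key must include it.
{Premium, VehicleID}⁺ = {Adjuster, CoverageType, Premium, Region, VIN, VehicleID}, which is every attribute, so {Premium, VehicleID} is a candidate key.
{VIN, VehicleID}⁺ = {Adjuster, CoverageType, Premium, Region, VIN, VehicleID}, which is every attribute, so {VIN, VehicleID} is a candidate key.
Any other superkey properly contains one of these, so there are no further candidate keys.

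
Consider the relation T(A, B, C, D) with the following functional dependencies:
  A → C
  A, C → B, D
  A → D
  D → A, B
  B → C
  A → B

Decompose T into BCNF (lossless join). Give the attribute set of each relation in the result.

Candidate keys of the original relation: {A}, {D}.
In {A, B, C, D}, {B} is not a superkey ({B}⁺ restricted to this set is {B, C}), so split on B → C into {B, C} and {A, B, D}.
{B, C} has no BCNF violation.
{A, B, D} has no BCNF violation.

{A, B, D}; {B, C}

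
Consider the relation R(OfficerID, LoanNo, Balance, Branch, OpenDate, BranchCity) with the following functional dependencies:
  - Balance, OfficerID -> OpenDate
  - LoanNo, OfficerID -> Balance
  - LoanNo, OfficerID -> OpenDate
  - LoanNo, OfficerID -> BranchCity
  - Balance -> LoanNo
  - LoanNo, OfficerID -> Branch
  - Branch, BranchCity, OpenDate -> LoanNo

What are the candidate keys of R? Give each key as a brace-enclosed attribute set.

Attributes never on any right-hand side: {OfficerID} — every candidate key must contain it.
Closure of {Balance, OfficerID} is {Balance, Branch, BranchCity, LoanNo, OfficerID, OpenDate}, the whole schema; {Balance, OfficerID} is a candidate key.
Closure of {LoanNo, OfficerID} is {Balance, Branch, BranchCity, LoanNo, OfficerID, OpenDate}, the whole schema; {LoanNo, OfficerID} is a candidate key.
Closure of {Branch, BranchCity, OfficerID, OpenDate} is {Balance, Branch, BranchCity, LoanNo, OfficerID, OpenDate}, the whole schema; {Branch, BranchCity, OfficerID, OpenDate} is a candidate key.
Any other superkey properly contains one of these, so there are no further candidate keys.

{Balance, OfficerID}, {Branch, BranchCity, OfficerID, OpenDate}, {LoanNo, OfficerID}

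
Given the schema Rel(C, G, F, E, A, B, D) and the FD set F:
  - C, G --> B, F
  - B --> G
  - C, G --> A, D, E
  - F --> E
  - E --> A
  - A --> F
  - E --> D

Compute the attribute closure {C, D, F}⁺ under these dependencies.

{A, C, D, E, F}

Start with {C, D, F}.
F --> E applies; add {E} → now {C, D, E, F}.
E --> A applies; add {A} → now {A, C, D, E, F}.
No further FD applies.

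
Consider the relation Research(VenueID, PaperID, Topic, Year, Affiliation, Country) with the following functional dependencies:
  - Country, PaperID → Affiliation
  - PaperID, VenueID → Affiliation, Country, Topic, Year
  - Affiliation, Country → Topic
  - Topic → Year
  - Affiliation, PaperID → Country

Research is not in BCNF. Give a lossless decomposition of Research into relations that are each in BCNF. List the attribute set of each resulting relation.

Candidate key of the original relation: {PaperID, VenueID}.
{Affiliation, Country, PaperID, Topic, VenueID, Year}: {Country, PaperID} determines {Affiliation, Country, PaperID, Topic, Year} here but is not a superkey — split on Country, PaperID → Affiliation, Topic, Year, giving {Affiliation, Country, PaperID, Topic, Year} and {Country, PaperID, VenueID}.
{Affiliation, Country, PaperID, Topic, Year}: {Affiliation, Country} determines {Affiliation, Country, Topic, Year} here but is not a superkey — split on Affiliation, Country → Topic, Year, giving {Affiliation, Country, Topic, Year} and {Affiliation, Country, PaperID}.
{Affiliation, Country, Topic, Year}: {Topic} determines {Topic, Year} here but is not a superkey — split on Topic → Year, giving {Topic, Year} and {Affiliation, Country, Topic}.
{Topic, Year} is in BCNF.
{Affiliation, Country, Topic} is in BCNF.
{Affiliation, Country, PaperID} is in BCNF.
{Country, PaperID, VenueID} is in BCNF.

{Affiliation, Country, PaperID}; {Affiliation, Country, Topic}; {Country, PaperID, VenueID}; {Topic, Year}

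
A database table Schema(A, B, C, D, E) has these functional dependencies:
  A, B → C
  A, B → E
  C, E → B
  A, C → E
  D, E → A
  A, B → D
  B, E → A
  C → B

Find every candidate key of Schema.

{A, B}⁺ = {A, B, C, D, E} — all of the relation — so {A, B} is a candidate key.
{A, C}⁺ = {A, B, C, D, E} — all of the relation — so {A, C} is a candidate key.
{B, E}⁺ = {A, B, C, D, E} — all of the relation — so {B, E} is a candidate key.
{C, E}⁺ = {A, B, C, D, E} — all of the relation — so {C, E} is a candidate key.
Any other superkey properly contains one of these, so there are no further candidate keys.

{A, B}, {A, C}, {B, E}, {C, E}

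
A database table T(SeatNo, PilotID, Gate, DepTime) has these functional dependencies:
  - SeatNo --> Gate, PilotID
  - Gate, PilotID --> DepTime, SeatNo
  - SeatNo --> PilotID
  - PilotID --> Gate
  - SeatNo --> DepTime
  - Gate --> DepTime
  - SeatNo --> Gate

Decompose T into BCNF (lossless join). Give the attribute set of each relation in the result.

Candidate keys of the original relation: {PilotID}, {SeatNo}.
{DepTime, Gate, PilotID, SeatNo}: {Gate} determines {DepTime, Gate} here but is not a superkey — split on Gate --> DepTime, giving {DepTime, Gate} and {Gate, PilotID, SeatNo}.
{DepTime, Gate}: every determinant is a superkey — BCNF.
{Gate, PilotID, SeatNo}: every determinant is a superkey — BCNF.

{DepTime, Gate}; {Gate, PilotID, SeatNo}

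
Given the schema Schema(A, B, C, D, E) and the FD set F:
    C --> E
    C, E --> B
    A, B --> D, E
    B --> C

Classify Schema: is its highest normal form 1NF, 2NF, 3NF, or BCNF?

Candidate keys: {A, B}, {A, C}. Prime attributes: {A, B, C}.
For C --> E we have {C}⁺ = {B, C, E}; {C} is not a superkey, so BCNF fails.
C --> E determines the non-prime attribute {E} from a non-superkey — 3NF is violated.
Since {B} ⊂ {A, B} and {B}⁺ ⊇ {E} with {E} non-prime, there is a partial dependency; 2NF fails.

1NF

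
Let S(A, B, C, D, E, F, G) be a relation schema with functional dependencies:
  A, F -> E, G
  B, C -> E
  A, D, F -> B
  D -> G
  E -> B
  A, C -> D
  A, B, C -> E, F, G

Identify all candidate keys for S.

{A, B, C}, {A, C, E}, {A, C, F}

{A, C} never appear on the right of any FD, so every key must include all of them.
{A, B, C}⁺ = {A, B, C, D, E, F, G} — all of the relation — so {A, B, C} is a candidate key.
{A, C, E}⁺ = {A, B, C, D, E, F, G} — all of the relation — so {A, C, E} is a candidate key.
{A, C, F}⁺ = {A, B, C, D, E, F, G} — all of the relation — so {A, C, F} is a candidate key.
No proper subset of any of these is a key, and no other minimal superkey exists.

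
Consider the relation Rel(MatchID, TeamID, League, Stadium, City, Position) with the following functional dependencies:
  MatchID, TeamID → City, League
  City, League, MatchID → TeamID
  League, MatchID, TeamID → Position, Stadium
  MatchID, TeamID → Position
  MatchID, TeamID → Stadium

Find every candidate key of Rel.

{MatchID} never appears on the right of any FD, so every key must include it.
{MatchID, TeamID} is a candidate key since {MatchID, TeamID}⁺ = {City, League, MatchID, Position, Stadium, TeamID} covers every attribute.
{City, League, MatchID} is a candidate key since {City, League, MatchID}⁺ = {City, League, MatchID, Position, Stadium, TeamID} covers every attribute.
No proper subset of any of these is a key, and no other minimal superkey exists.

{City, League, MatchID}, {MatchID, TeamID}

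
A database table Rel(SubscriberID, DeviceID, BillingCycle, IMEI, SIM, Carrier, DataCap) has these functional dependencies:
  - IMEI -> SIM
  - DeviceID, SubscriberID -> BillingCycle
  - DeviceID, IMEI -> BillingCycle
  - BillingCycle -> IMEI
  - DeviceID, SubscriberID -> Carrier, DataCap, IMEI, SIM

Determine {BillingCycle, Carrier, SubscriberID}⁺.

Start with {BillingCycle, Carrier, SubscriberID}.
BillingCycle -> IMEI applies; add {IMEI} → now {BillingCycle, Carrier, IMEI, SubscriberID}.
IMEI -> SIM applies; add {SIM} → now {BillingCycle, Carrier, IMEI, SIM, SubscriberID}.
No further FD applies.

{BillingCycle, Carrier, IMEI, SIM, SubscriberID}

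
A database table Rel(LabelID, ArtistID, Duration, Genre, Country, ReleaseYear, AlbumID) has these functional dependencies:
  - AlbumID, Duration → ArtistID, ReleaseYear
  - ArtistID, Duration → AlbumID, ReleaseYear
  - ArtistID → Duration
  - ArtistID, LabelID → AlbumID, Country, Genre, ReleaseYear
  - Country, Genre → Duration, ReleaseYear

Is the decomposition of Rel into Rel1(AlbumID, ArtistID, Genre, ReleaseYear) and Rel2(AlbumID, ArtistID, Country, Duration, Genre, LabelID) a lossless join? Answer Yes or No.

Yes

Common attributes: {AlbumID, ArtistID, Genre}; their closure is {AlbumID, ArtistID, Duration, Genre, ReleaseYear}.
Rel1 is contained in that closure, so Rel1 ∩ Rel2 → Rel1 holds and the join is lossless.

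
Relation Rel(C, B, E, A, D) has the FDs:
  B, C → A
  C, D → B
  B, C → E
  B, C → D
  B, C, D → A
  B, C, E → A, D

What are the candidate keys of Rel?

{B, C}, {C, D}

{C} never appears on the right of any FD, so every key must include it.
{B, C}⁺ = {A, B, C, D, E} — all of the relation — so {B, C} is a candidate key.
{C, D}⁺ = {A, B, C, D, E} — all of the relation — so {C, D} is a candidate key.
No proper subset of any of these is a key, and no other minimal superkey exists.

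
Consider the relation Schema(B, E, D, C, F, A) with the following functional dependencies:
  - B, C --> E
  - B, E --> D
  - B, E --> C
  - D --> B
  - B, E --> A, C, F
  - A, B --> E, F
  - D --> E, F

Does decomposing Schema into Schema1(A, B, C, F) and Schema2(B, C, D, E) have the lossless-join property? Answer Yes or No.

The shared attributes are {B, C} and {B, C}⁺ = {A, B, C, D, E, F}.
Schema1 is contained in that closure, so Schema1 ∩ Schema2 --> Schema1 holds and the join is lossless.

Yes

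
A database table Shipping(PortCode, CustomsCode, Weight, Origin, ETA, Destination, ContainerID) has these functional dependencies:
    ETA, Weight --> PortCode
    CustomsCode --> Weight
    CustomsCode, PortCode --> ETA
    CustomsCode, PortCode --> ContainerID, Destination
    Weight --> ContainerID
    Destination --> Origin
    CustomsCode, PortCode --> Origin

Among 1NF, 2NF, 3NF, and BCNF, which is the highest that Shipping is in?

Candidate keys: {CustomsCode, ETA}, {CustomsCode, PortCode}. Prime attributes: {CustomsCode, ETA, PortCode}.
ETA, Weight --> PortCode: {ETA, Weight}⁺ = {ContainerID, ETA, PortCode, Weight}, which is not all of the attributes, so the left side is not a superkey — BCNF is violated.
Because {Weight} is non-prime and the left side of CustomsCode --> Weight is not a superkey, the relation is not in 3NF.
Since {CustomsCode} ⊂ {CustomsCode, ETA} and {CustomsCode}⁺ ⊇ {ContainerID, Weight} with {ContainerID, Weight} non-prime, there is a partial dependency; 2NF fails.

1NF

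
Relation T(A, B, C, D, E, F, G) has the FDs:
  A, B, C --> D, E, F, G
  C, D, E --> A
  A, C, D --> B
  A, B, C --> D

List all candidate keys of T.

{C} never appears on the right of any FD, so every key must include it.
{A, B, C}⁺ = {A, B, C, D, E, F, G}, which is every attribute, so {A, B, C} is a candidate key.
{A, C, D}⁺ = {A, B, C, D, E, F, G}, which is every attribute, so {A, C, D} is a candidate key.
{C, D, E}⁺ = {A, B, C, D, E, F, G}, which is every attribute, so {C, D, E} is a candidate key.
Any other superkey properly contains one of these, so there are no further candidate keys.

{A, B, C}, {A, C, D}, {C, D, E}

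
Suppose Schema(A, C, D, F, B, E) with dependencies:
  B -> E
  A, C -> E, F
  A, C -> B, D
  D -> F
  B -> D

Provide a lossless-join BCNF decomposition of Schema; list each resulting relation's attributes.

{A, B, C}; {B, D, E}; {D, F}

Candidate key of the original relation: {A, C}.
In {A, B, C, D, E, F}, {B} is not a superkey ({B}⁺ restricted to this set is {B, D, E, F}), so split on B -> D, E, F into {B, D, E, F} and {A, B, C}.
In {B, D, E, F}, {D} is not a superkey ({D}⁺ restricted to this set is {D, F}), so split on D -> F into {D, F} and {B, D, E}.
{D, F} has no BCNF violation.
{B, D, E} has no BCNF violation.
{A, B, C} has no BCNF violation.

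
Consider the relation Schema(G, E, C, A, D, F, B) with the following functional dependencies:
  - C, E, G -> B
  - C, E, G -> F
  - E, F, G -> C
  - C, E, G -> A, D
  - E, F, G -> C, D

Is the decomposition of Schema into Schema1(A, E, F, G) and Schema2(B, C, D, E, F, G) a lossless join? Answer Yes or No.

Yes

The shared attributes are {E, F, G} and {E, F, G}⁺ = {A, B, C, D, E, F, G}.
Since Schema1 ⊆ {A, B, C, D, E, F, G}, the intersection is a superkey of Schema1; the decomposition is lossless.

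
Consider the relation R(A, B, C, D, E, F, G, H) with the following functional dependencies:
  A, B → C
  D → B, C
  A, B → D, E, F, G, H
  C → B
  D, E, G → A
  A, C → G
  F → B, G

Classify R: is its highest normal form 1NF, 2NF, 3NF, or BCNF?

3NF

Candidate keys: {A, B}, {A, C}, {A, D}, {A, F}, {D, E, F}, {D, E, G}. Prime attributes: {A, B, C, D, E, F, G}.
D → B, C breaks BCNF: {D}⁺ = {B, C, D}, so {D} is not a superkey.
But every attribute on its right side ({B, C}) is prime, and the same holds for every other non-superkey FD, so 3NF still holds.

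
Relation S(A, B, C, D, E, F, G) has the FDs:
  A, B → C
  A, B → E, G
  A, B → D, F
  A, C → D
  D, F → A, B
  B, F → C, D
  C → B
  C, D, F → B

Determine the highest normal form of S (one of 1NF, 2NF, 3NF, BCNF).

3NF

Candidate keys: {A, B}, {A, C}, {B, F}, {C, F}, {D, F}. Prime attributes: {A, B, C, D, F}.
C → B breaks BCNF: {C}⁺ = {B, C}, so {C} is not a superkey.
But every attribute on its right side ({B}) is prime, and the same holds for every other non-superkey FD, so 3NF still holds.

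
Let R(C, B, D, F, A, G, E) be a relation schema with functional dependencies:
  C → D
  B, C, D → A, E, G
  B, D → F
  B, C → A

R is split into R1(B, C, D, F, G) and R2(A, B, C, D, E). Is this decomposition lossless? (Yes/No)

The shared attributes are {B, C, D} and {B, C, D}⁺ = {A, B, C, D, E, F, G}.
R1 is contained in that closure, so R1 ∩ R2 → R1 holds and the join is lossless.

Yes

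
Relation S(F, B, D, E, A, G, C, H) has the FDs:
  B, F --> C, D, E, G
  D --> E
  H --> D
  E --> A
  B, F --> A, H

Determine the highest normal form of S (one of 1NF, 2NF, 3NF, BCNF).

2NF

Candidate key: {B, F}. Prime attributes: {B, F}.
For D --> E we have {D}⁺ = {A, D, E}; {D} is not a superkey, so BCNF fails.
Because {E} is non-prime and the left side of D --> E is not a superkey, the relation is not in 3NF.
Checking every proper subset of each key, none determines a non-prime attribute — 2NF is satisfied.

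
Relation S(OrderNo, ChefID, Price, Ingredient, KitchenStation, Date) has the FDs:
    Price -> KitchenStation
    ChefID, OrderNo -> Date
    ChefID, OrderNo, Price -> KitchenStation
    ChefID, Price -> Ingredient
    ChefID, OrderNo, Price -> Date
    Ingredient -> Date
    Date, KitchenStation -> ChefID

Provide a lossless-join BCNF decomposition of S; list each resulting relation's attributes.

Candidate keys of the original relation: {ChefID, OrderNo, Price}, {Date, OrderNo, Price}, {Ingredient, OrderNo, Price}.
Within {ChefID, Date, Ingredient, KitchenStation, OrderNo, Price}: {Price}⁺ ∩ {ChefID, Date, Ingredient, KitchenStation, OrderNo, Price} = {KitchenStation, Price}, not the whole set, so Price -> KitchenStation violates BCNF; decompose into {KitchenStation, Price} and {ChefID, Date, Ingredient, OrderNo, Price}.
{KitchenStation, Price} is in BCNF.
Within {ChefID, Date, Ingredient, OrderNo, Price}: {ChefID, OrderNo}⁺ ∩ {ChefID, Date, Ingredient, OrderNo, Price} = {ChefID, Date, OrderNo}, not the whole set, so ChefID, OrderNo -> Date violates BCNF; decompose into {ChefID, Date, OrderNo} and {ChefID, Ingredient, OrderNo, Price}.
{ChefID, Date, OrderNo} is in BCNF.
Within {ChefID, Ingredient, OrderNo, Price}: {ChefID, Price}⁺ ∩ {ChefID, Ingredient, OrderNo, Price} = {ChefID, Ingredient, Price}, not the whole set, so ChefID, Price -> Ingredient violates BCNF; decompose into {ChefID, Ingredient, Price} and {ChefID, OrderNo, Price}.
{ChefID, Ingredient, Price} is in BCNF.
{ChefID, OrderNo, Price} is in BCNF.

{ChefID, Date, OrderNo}; {ChefID, Ingredient, Price}; {ChefID, OrderNo, Price}; {KitchenStation, Price}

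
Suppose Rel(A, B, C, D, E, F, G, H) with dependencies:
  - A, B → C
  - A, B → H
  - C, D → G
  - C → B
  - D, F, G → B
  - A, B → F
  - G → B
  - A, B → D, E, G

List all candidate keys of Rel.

{A, B}, {A, C}, {A, G}

Attributes never on any right-hand side: {A} — every candidate key must contain it.
Closure of {A, B} is {A, B, C, D, E, F, G, H}, the whole schema; {A, B} is a candidate key.
Closure of {A, C} is {A, B, C, D, E, F, G, H}, the whole schema; {A, C} is a candidate key.
Closure of {A, G} is {A, B, C, D, E, F, G, H}, the whole schema; {A, G} is a candidate key.
No proper subset of any of these is a key, and no other minimal superkey exists.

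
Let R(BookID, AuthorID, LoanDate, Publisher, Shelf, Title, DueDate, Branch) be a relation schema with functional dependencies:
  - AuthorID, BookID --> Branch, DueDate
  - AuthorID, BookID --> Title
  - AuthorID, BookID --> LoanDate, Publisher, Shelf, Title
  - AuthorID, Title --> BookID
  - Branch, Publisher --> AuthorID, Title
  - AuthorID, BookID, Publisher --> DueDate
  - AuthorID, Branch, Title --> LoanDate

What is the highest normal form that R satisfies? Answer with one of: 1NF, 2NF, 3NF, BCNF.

Candidate keys: {AuthorID, BookID}, {AuthorID, Title}, {Branch, Publisher}. Prime attributes: {AuthorID, BookID, Branch, Publisher, Title}.
Each dependency's left side is a superkey — BCNF holds.

BCNF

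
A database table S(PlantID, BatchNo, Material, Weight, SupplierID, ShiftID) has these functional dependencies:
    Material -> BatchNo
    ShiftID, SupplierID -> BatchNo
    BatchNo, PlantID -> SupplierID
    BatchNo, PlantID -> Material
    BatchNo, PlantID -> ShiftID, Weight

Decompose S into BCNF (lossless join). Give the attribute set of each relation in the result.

{BatchNo, Material}; {Material, PlantID, ShiftID, SupplierID, Weight}

Candidate keys of the original relation: {BatchNo, PlantID}, {Material, PlantID}, {PlantID, ShiftID, SupplierID}.
Within {BatchNo, Material, PlantID, ShiftID, SupplierID, Weight}: {Material}⁺ ∩ {BatchNo, Material, PlantID, ShiftID, SupplierID, Weight} = {BatchNo, Material}, not the whole set, so Material -> BatchNo violates BCNF; decompose into {BatchNo, Material} and {Material, PlantID, ShiftID, SupplierID, Weight}.
{BatchNo, Material} is in BCNF.
{Material, PlantID, ShiftID, SupplierID, Weight} is in BCNF.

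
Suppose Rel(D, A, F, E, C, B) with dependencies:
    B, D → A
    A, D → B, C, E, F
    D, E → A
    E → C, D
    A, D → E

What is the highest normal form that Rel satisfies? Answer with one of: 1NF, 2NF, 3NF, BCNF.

Candidate keys: {A, D}, {B, D}, {E}. Prime attributes: {A, B, D, E}.
Each dependency's left side is a superkey — BCNF holds.

BCNF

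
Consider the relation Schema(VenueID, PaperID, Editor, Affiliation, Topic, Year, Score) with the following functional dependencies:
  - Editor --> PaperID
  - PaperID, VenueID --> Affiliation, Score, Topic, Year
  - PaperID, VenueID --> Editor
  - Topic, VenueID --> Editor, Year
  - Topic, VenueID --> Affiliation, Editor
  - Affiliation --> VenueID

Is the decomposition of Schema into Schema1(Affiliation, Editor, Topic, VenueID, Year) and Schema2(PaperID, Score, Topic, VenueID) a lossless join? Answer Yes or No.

Yes

The shared attributes are {Topic, VenueID} and {Topic, VenueID}⁺ = {Affiliation, Editor, PaperID, Score, Topic, VenueID, Year}.
This includes all of Schema1, so the common attributes are a superkey of Schema1 — the join is lossless.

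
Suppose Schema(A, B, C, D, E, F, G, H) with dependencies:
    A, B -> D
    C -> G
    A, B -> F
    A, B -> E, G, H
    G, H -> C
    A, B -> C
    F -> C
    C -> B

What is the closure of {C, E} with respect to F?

Start with {C, E}.
C -> G applies; add {G} → now {C, E, G}.
C -> B applies; add {B} → now {B, C, E, G}.
No further FD applies.

{B, C, E, G}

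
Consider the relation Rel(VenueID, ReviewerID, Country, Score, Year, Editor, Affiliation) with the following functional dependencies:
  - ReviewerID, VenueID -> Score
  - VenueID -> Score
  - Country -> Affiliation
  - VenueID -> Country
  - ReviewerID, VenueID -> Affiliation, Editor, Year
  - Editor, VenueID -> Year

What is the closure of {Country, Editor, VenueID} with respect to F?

{Affiliation, Country, Editor, Score, VenueID, Year}

Start with {Country, Editor, VenueID}.
VenueID -> Score applies; add {Score} → now {Country, Editor, Score, VenueID}.
Country -> Affiliation applies; add {Affiliation} → now {Affiliation, Country, Editor, Score, VenueID}.
Editor, VenueID -> Year applies; add {Year} → now {Affiliation, Country, Editor, Score, VenueID, Year}.
No further FD applies.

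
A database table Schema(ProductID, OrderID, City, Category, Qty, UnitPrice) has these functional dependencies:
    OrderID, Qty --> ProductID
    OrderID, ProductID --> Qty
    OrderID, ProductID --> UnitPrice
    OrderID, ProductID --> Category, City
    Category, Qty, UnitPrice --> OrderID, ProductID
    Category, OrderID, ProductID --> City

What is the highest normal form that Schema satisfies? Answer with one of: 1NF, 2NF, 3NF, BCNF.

BCNF

Candidate keys: {Category, Qty, UnitPrice}, {OrderID, ProductID}, {OrderID, Qty}. Prime attributes: {Category, OrderID, ProductID, Qty, UnitPrice}.
The left-hand side of every FD is a superkey, so BCNF is satisfied.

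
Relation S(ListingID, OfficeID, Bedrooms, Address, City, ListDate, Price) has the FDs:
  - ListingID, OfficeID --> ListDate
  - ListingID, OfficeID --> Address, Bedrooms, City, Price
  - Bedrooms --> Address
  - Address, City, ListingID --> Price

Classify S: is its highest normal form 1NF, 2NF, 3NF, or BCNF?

Candidate key: {ListingID, OfficeID}. Prime attributes: {ListingID, OfficeID}.
For Bedrooms --> Address we have {Bedrooms}⁺ = {Address, Bedrooms}; {Bedrooms} is not a superkey, so BCNF fails.
Because {Address} is non-prime and the left side of Bedrooms --> Address is not a superkey, the relation is not in 3NF.
No proper subset of a key has a non-prime attribute in its closure, so there is no partial dependency; 2NF holds.

2NF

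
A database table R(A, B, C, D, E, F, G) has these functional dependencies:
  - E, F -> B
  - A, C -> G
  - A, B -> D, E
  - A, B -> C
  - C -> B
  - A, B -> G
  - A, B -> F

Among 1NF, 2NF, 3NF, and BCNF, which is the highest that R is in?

3NF

Candidate keys: {A, B}, {A, C}, {A, E, F}. Prime attributes: {A, B, C, E, F}.
E, F -> B: {E, F}⁺ = {B, E, F}, which is not all of the attributes, so the left side is not a superkey — BCNF is violated.
Its right-hand attributes {B} are all prime, as are those of every other non-superkey FD — the relation is in 3NF.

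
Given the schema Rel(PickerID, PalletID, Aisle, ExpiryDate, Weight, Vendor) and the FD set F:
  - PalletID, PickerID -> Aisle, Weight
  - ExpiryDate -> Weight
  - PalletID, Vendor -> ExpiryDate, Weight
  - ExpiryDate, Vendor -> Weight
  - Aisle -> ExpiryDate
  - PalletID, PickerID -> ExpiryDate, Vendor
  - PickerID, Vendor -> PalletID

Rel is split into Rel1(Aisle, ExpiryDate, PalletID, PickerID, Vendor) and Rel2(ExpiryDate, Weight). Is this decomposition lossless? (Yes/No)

Common attributes: {ExpiryDate}; their closure is {ExpiryDate, Weight}.
Since Rel2 ⊆ {ExpiryDate, Weight}, the intersection is a superkey of Rel2; the decomposition is lossless.

Yes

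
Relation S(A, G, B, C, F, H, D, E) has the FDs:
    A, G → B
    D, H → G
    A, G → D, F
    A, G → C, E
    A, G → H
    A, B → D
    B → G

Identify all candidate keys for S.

Attributes never on any right-hand side: {A} — every candidate key must contain it.
{A, B}⁺ = {A, B, C, D, E, F, G, H} — all of the relation — so {A, B} is a candidate key.
{A, G}⁺ = {A, B, C, D, E, F, G, H} — all of the relation — so {A, G} is a candidate key.
{A, D, H}⁺ = {A, B, C, D, E, F, G, H} — all of the relation — so {A, D, H} is a candidate key.
These are minimal and exhaustive — every other superkey contains one of them.

{A, B}, {A, D, H}, {A, G}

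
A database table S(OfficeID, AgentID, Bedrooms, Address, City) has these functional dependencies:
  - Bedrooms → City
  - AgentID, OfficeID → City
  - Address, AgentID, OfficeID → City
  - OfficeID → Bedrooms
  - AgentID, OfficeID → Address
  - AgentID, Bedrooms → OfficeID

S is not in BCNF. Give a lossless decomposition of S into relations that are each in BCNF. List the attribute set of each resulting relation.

Candidate keys of the original relation: {AgentID, Bedrooms}, {AgentID, OfficeID}.
In {Address, AgentID, Bedrooms, City, OfficeID}, {Bedrooms} is not a superkey ({Bedrooms}⁺ restricted to this set is {Bedrooms, City}), so split on Bedrooms → City into {Bedrooms, City} and {Address, AgentID, Bedrooms, OfficeID}.
{Bedrooms, City}: every determinant is a superkey — BCNF.
In {Address, AgentID, Bedrooms, OfficeID}, {OfficeID} is not a superkey ({OfficeID}⁺ restricted to this set is {Bedrooms, OfficeID}), so split on OfficeID → Bedrooms into {Bedrooms, OfficeID} and {Address, AgentID, OfficeID}.
{Bedrooms, OfficeID}: every determinant is a superkey — BCNF.
{Address, AgentID, OfficeID}: every determinant is a superkey — BCNF.

{Address, AgentID, OfficeID}; {Bedrooms, City}; {Bedrooms, OfficeID}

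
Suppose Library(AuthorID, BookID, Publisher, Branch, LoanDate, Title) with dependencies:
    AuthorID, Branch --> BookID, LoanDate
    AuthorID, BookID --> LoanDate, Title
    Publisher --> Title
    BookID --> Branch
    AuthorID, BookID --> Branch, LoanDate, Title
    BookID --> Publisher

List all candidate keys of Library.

{AuthorID, BookID}, {AuthorID, Branch}

No FD produces {AuthorID}, so it must be in every candidate key.
Closure of {AuthorID, BookID} is {AuthorID, BookID, Branch, LoanDate, Publisher, Title}, the whole schema; {AuthorID, BookID} is a candidate key.
Closure of {AuthorID, Branch} is {AuthorID, BookID, Branch, LoanDate, Publisher, Title}, the whole schema; {AuthorID, Branch} is a candidate key.
Any other superkey properly contains one of these, so there are no further candidate keys.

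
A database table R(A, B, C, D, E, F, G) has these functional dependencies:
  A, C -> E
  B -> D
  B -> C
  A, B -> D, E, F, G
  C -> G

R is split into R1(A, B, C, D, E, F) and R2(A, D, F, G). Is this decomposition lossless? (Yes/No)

R1 ∩ R2 = {A, D, F}; its closure under F is {A, D, F}.
Neither R1 nor R2 is contained in that closure, so the decomposition is lossy.

No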